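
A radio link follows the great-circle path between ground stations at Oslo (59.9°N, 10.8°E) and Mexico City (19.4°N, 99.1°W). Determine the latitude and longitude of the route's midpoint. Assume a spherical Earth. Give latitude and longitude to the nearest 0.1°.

Convert each endpoint to a unit vector on the sphere (x = cos φ cos λ, y = cos φ sin λ, z = sin φ).
The central angle between the endpoints is δ = arccos(p₁·p₂) ≈ 1.444 rad (82.7°).
Interpolate at f = 1/2 with slerp weights a = sin((1−f)δ)/sin δ ≈ 0.666, b = sin(fδ)/sin δ ≈ 0.666.
p = a·p₁ + b·p₂ ≈ (0.229, -0.558, 0.798); φ = arcsin(p_z) ≈ 52.91°, λ = atan2(p_y, p_x) ≈ -67.70°.

≈ 52.9°N, 67.7°W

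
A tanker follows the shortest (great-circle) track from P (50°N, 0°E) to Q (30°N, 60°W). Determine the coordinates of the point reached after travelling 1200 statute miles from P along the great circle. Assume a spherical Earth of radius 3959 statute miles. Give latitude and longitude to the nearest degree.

≈ (47°N, 26°W)

From cos δ = sin φ₁ sin φ₂ + cos φ₁ cos φ₂ cos Δλ, the central angle is δ ≈ 0.848 rad (48.6°). The total great-circle distance is δ·R ≈ 0.848 × 3959 ≈ 3358 mi, so the target fraction is f = 1200/3358 ≈ 0.357.
Interpolate at f ≈ 0.357 with slerp weights a = sin((1−f)δ)/sin δ ≈ 0.691, b = sin(fδ)/sin δ ≈ 0.398.
p = a·p₁ + b·p₂ ≈ (0.617, -0.298, 0.728); φ = arcsin(p_z) ≈ 46.76°, λ = atan2(p_y, p_x) ≈ -25.83°.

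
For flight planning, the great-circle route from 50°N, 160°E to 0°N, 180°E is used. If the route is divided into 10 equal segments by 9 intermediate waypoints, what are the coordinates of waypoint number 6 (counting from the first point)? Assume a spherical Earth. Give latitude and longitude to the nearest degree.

≈ 20°N, 174°E

Convert each endpoint to a unit vector on the sphere (x = cos φ cos λ, y = cos φ sin λ, z = sin φ).
The central angle between the endpoints is δ = arccos(p₁·p₂) ≈ 0.922 rad (52.8°).
Interpolate at f = 6/10 with slerp weights a = sin((1−f)δ)/sin δ ≈ 0.452, b = sin(fδ)/sin δ ≈ 0.659.
p = a·p₁ + b·p₂ ≈ (-0.933, 0.099, 0.347); φ = arcsin(p_z) ≈ 20.28°, λ = atan2(p_y, p_x) ≈ 173.91°.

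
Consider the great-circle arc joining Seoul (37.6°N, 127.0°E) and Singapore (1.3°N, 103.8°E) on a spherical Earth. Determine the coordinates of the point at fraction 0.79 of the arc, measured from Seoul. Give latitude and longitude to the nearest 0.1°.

≈ 9.1°N, 108.0°E

From cos δ = sin φ₁ sin φ₂ + cos φ₁ cos φ₂ cos Δλ, the central angle is δ ≈ 0.735 rad (42.1°).
Interpolate at f = 0.79 with slerp weights a = sin((1−f)δ)/sin δ ≈ 0.229, b = sin(fδ)/sin δ ≈ 0.818.
p = a·p₁ + b·p₂ ≈ (-0.304, 0.939, 0.158); φ = arcsin(p_z) ≈ 9.12°, λ = atan2(p_y, p_x) ≈ 107.96°.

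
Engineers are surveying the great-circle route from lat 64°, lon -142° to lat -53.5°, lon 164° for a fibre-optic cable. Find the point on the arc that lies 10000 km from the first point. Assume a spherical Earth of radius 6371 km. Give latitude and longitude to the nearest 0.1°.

≈ lat -20.8°, lon 179.3°

From cos δ = sin φ₁ sin φ₂ + cos φ₁ cos φ₂ cos Δλ, the central angle is δ ≈ 2.176 rad (124.7°). The total great-circle distance is δ·R ≈ 2.176 × 6371 ≈ 13866 km, so the target fraction is f = 10000/13866 ≈ 0.721.
Interpolate at f ≈ 0.721 with slerp weights a = sin((1−f)δ)/sin δ ≈ 0.694, b = sin(fδ)/sin δ ≈ 1.216.
p = a·p₁ + b·p₂ ≈ (-0.935, 0.012, -0.354); φ = arcsin(p_z) ≈ -20.76°, λ = atan2(p_y, p_x) ≈ 179.25°.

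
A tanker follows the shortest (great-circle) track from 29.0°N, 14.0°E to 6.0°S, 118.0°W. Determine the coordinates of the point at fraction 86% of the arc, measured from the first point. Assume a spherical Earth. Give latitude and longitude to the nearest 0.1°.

≈ 3.9°N, 102.9°W

Write both endpoints as unit vectors p₁, p₂ with components (cos φ cos λ, cos φ sin λ, sin φ).
The central angle between the endpoints is δ = arccos(p₁·p₂) ≈ 2.256 rad (129.2°).
Interpolate at f = 0.86 with slerp weights a = sin((1−f)δ)/sin δ ≈ 0.401, b = sin(fδ)/sin δ ≈ 1.204.
p = a·p₁ + b·p₂ ≈ (-0.222, -0.973, 0.069); φ = arcsin(p_z) ≈ 3.93°, λ = atan2(p_y, p_x) ≈ -102.85°.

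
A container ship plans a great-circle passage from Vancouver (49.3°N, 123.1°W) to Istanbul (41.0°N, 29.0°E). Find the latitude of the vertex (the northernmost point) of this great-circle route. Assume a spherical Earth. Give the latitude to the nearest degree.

The great circle lies in the plane with unit normal n̂ = (p₁ × p₂)/|p₁ × p₂|.
Here n̂_z ≈ +0.231; the vertex latitude is φ_max = arccos|n̂_z| ≈ 76.7°.

≈ 77°N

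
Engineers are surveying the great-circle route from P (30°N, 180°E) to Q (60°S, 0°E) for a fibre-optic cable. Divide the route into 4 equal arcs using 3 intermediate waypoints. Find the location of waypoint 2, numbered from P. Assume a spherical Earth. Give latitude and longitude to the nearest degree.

Write both endpoints as unit vectors p₁, p₂ with components (cos φ cos λ, cos φ sin λ, sin φ).
The central angle between the endpoints is δ = arccos(p₁·p₂) ≈ 2.618 rad (150.0°).
Interpolate at f = 2/4 with slerp weights a = sin((1−f)δ)/sin δ ≈ 1.932, b = sin(fδ)/sin δ ≈ 1.932.
p = a·p₁ + b·p₂ ≈ (-0.707, -0.000, -0.707); φ = arcsin(p_z) ≈ -45.00°, λ = atan2(p_y, p_x) ≈ -180.00°.

≈ (45°S, 180°E)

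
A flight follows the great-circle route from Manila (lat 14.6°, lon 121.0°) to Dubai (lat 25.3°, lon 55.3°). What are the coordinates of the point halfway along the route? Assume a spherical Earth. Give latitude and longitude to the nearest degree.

≈ lat 23°, lon 89°

Write both endpoints as unit vectors p₁, p₂ with components (cos φ cos λ, cos φ sin λ, sin φ).
The central angle between the endpoints is δ = arccos(p₁·p₂) ≈ 1.084 rad (62.1°).
Interpolate at f = 1/2 with slerp weights a = sin((1−f)δ)/sin δ ≈ 0.584, b = sin(fδ)/sin δ ≈ 0.584.
p = a·p₁ + b·p₂ ≈ (0.009, 0.918, 0.397); φ = arcsin(p_z) ≈ 23.36°, λ = atan2(p_y, p_x) ≈ 89.41°.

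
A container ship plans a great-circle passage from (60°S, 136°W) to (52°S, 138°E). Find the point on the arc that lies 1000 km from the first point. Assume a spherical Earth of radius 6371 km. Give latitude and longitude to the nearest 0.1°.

≈ (63.5°S, 153.6°W)

Convert each endpoint to a unit vector on the sphere (x = cos φ cos λ, y = cos φ sin λ, z = sin φ).
The central angle between the endpoints is δ = arccos(p₁·p₂) ≈ 0.790 rad (45.3°). The total great-circle distance is δ·R ≈ 0.790 × 6371 ≈ 5033 km, so the target fraction is f = 1000/5033 ≈ 0.199.
Interpolate at f ≈ 0.199 with slerp weights a = sin((1−f)δ)/sin δ ≈ 0.833, b = sin(fδ)/sin δ ≈ 0.220.
p = a·p₁ + b·p₂ ≈ (-0.400, -0.199, -0.895); φ = arcsin(p_z) ≈ -63.46°, λ = atan2(p_y, p_x) ≈ -153.61°.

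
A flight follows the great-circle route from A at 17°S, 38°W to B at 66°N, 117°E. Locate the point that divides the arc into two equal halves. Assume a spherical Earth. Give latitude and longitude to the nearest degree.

≈ 45°N, 22°W

Convert each endpoint to a unit vector on the sphere (x = cos φ cos λ, y = cos φ sin λ, z = sin φ).
The central angle between the endpoints is δ = arccos(p₁·p₂) ≈ 2.239 rad (128.3°).
Interpolate at f = 1/2 with slerp weights a = sin((1−f)δ)/sin δ ≈ 1.146, b = sin(fδ)/sin δ ≈ 1.146.
p = a·p₁ + b·p₂ ≈ (0.652, -0.260, 0.712); φ = arcsin(p_z) ≈ 45.41°, λ = atan2(p_y, p_x) ≈ -21.70°.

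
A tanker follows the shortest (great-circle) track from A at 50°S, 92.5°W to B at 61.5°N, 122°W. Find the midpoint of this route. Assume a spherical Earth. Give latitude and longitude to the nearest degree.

≈ 6°N, 105°W

The haversine formula gives a central angle δ ≈ 1.989 rad (114.0°) between the endpoints.
Interpolate at f = 1/2 with slerp weights a = sin((1−f)δ)/sin δ ≈ 0.918, b = sin(fδ)/sin δ ≈ 0.918.
p = a·p₁ + b·p₂ ≈ (-0.258, -0.961, 0.103); φ = arcsin(p_z) ≈ 5.94°, λ = atan2(p_y, p_x) ≈ -105.02°.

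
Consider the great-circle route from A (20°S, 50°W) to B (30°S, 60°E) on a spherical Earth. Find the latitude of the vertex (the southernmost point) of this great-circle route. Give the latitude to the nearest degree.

≈ 40°S

The great circle lies in the plane with unit normal n̂ = (p₁ × p₂)/|p₁ × p₂|.
Here n̂_z ≈ +0.769; the vertex latitude is φ_max = arccos|n̂_z| ≈ 39.7°.
Check via Clairaut: cos φ_max = |cos φ₁| · sin C = cos(20.0°)·sin(125.1°) ≈ 0.769, again giving ≈ 39.7°.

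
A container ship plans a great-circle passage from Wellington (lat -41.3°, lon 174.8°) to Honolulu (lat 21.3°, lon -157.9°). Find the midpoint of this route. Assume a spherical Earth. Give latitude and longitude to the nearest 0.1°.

Write both endpoints as unit vectors p₁, p₂ with components (cos φ cos λ, cos φ sin λ, sin φ).
The central angle between the endpoints is δ = arccos(p₁·p₂) ≈ 1.179 rad (67.5°).
Interpolate at f = 1/2 with slerp weights a = sin((1−f)δ)/sin δ ≈ 0.601, b = sin(fδ)/sin δ ≈ 0.601.
p = a·p₁ + b·p₂ ≈ (-0.969, -0.170, -0.178); φ = arcsin(p_z) ≈ -10.28°, λ = atan2(p_y, p_x) ≈ -170.06°.

≈ lat -10.3°, lon -170.1°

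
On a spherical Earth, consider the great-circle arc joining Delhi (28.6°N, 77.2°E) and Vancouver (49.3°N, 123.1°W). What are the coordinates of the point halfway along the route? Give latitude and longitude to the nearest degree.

≈ (74°N, 118°E)

Write both endpoints as unit vectors p₁, p₂ with components (cos φ cos λ, cos φ sin λ, sin φ).
The central angle between the endpoints is δ = arccos(p₁·p₂) ≈ 1.746 rad (100.0°).
Interpolate at f = 1/2 with slerp weights a = sin((1−f)δ)/sin δ ≈ 0.778, b = sin(fδ)/sin δ ≈ 0.778.
p = a·p₁ + b·p₂ ≈ (-0.126, 0.241, 0.962); φ = arcsin(p_z) ≈ 74.22°, λ = atan2(p_y, p_x) ≈ 117.54°.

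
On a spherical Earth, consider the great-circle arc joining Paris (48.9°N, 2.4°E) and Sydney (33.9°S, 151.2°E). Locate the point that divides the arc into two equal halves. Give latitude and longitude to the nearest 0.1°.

Write both endpoints as unit vectors p₁, p₂ with components (cos φ cos λ, cos φ sin λ, sin φ).
The central angle between the endpoints is δ = arccos(p₁·p₂) ≈ 2.662 rad (152.5°).
Interpolate at f = 1/2 with slerp weights a = sin((1−f)δ)/sin δ ≈ 2.104, b = sin(fδ)/sin δ ≈ 2.104.
p = a·p₁ + b·p₂ ≈ (-0.148, 0.899, 0.412); φ = arcsin(p_z) ≈ 24.33°, λ = atan2(p_y, p_x) ≈ 99.37°.

≈ (24.3°N, 99.4°E)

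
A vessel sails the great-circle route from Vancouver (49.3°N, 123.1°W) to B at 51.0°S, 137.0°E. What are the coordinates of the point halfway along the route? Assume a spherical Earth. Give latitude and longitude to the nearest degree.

Write both endpoints as unit vectors p₁, p₂ with components (cos φ cos λ, cos φ sin λ, sin φ).
The central angle between the endpoints is δ = arccos(p₁·p₂) ≈ 2.291 rad (131.3°).
Interpolate at f = 1/2 with slerp weights a = sin((1−f)δ)/sin δ ≈ 1.212, b = sin(fδ)/sin δ ≈ 1.212.
p = a·p₁ + b·p₂ ≈ (-0.990, -0.142, -0.023); φ = arcsin(p_z) ≈ -1.32°, λ = atan2(p_y, p_x) ≈ -171.84°.

≈ 1°S, 172°W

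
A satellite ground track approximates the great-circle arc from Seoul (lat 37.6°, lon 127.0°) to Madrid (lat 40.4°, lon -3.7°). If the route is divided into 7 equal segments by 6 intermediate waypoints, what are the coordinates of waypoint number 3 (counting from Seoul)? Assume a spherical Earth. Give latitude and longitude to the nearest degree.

Write both endpoints as unit vectors p₁, p₂ with components (cos φ cos λ, cos φ sin λ, sin φ).
The central angle between the endpoints is δ = arccos(p₁·p₂) ≈ 1.569 rad (89.9°).
Interpolate at f = 3/7 with slerp weights a = sin((1−f)δ)/sin δ ≈ 0.781, b = sin(fδ)/sin δ ≈ 0.623.
p = a·p₁ + b·p₂ ≈ (0.101, 0.464, 0.880); φ = arcsin(p_z) ≈ 61.67°, λ = atan2(p_y, p_x) ≈ 77.73°.

≈ lat 62°, lon 78°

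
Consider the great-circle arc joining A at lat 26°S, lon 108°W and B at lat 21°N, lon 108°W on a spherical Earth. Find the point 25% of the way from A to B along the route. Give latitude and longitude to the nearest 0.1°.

Write both endpoints as unit vectors p₁, p₂ with components (cos φ cos λ, cos φ sin λ, sin φ).
The central angle between the endpoints is δ = arccos(p₁·p₂) ≈ 0.820 rad (47.0°).
Interpolate at f = 0.25 with slerp weights a = sin((1−f)δ)/sin δ ≈ 0.789, b = sin(fδ)/sin δ ≈ 0.278.
p = a·p₁ + b·p₂ ≈ (-0.300, -0.922, -0.246); φ = arcsin(p_z) ≈ -14.25°, λ = atan2(p_y, p_x) ≈ -108.00°.

≈ lat 14.2°S, lon 108.0°W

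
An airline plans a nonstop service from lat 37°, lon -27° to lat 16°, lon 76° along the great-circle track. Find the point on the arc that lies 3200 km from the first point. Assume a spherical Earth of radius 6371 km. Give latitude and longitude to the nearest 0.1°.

Convert each endpoint to a unit vector on the sphere (x = cos φ cos λ, y = cos φ sin λ, z = sin φ).
The central angle between the endpoints is δ = arccos(p₁·p₂) ≈ 1.578 rad (90.4°). The total great-circle distance is δ·R ≈ 1.578 × 6371 ≈ 10051 km, so the target fraction is f = 3200/10051 ≈ 0.318.
Interpolate at f ≈ 0.318 with slerp weights a = sin((1−f)δ)/sin δ ≈ 0.880, b = sin(fδ)/sin δ ≈ 0.481.
p = a·p₁ + b·p₂ ≈ (0.738, 0.130, 0.662); φ = arcsin(p_z) ≈ 41.46°, λ = atan2(p_y, p_x) ≈ 9.99°.

≈ lat 41.5°, lon 10.0°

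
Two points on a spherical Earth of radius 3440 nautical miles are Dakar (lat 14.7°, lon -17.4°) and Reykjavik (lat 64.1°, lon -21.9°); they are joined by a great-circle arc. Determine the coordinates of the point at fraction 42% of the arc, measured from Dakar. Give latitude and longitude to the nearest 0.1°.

≈ lat 35.5°, lon -18.5°

The haversine formula gives a central angle δ ≈ 0.864 rad (49.5°) between the endpoints.
Interpolate at f = 0.42 with slerp weights a = sin((1−f)δ)/sin δ ≈ 0.632, b = sin(fδ)/sin δ ≈ 0.467.
p = a·p₁ + b·p₂ ≈ (0.772, -0.259, 0.580); φ = arcsin(p_z) ≈ 35.46°, λ = atan2(p_y, p_x) ≈ -18.53°.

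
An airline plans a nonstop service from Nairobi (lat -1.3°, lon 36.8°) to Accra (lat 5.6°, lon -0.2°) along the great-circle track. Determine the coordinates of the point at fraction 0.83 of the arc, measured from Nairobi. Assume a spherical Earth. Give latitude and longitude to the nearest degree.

≈ lat 5°, lon 6°

Write both endpoints as unit vectors p₁, p₂ with components (cos φ cos λ, cos φ sin λ, sin φ).
The central angle between the endpoints is δ = arccos(p₁·p₂) ≈ 0.656 rad (37.6°).
Interpolate at f = 0.83 with slerp weights a = sin((1−f)δ)/sin δ ≈ 0.182, b = sin(fδ)/sin δ ≈ 0.849.
p = a·p₁ + b·p₂ ≈ (0.991, 0.106, 0.079); φ = arcsin(p_z) ≈ 4.52°, λ = atan2(p_y, p_x) ≈ 6.12°.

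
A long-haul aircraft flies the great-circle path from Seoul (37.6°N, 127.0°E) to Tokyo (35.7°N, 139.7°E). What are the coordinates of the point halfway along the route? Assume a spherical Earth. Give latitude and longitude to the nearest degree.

Write both endpoints as unit vectors p₁, p₂ with components (cos φ cos λ, cos φ sin λ, sin φ).
The central angle between the endpoints is δ = arccos(p₁·p₂) ≈ 0.181 rad (10.4°).
Interpolate at f = 1/2 with slerp weights a = sin((1−f)δ)/sin δ ≈ 0.502, b = sin(fδ)/sin δ ≈ 0.502.
p = a·p₁ + b·p₂ ≈ (-0.550, 0.581, 0.599); φ = arcsin(p_z) ≈ 36.82°, λ = atan2(p_y, p_x) ≈ 133.43°.

≈ (37°N, 133°E)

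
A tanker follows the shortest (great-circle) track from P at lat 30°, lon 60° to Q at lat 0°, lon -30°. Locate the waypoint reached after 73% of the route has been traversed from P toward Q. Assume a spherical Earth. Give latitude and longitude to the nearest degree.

≈ lat 12°, lon -9°

Write both endpoints as unit vectors p₁, p₂ with components (cos φ cos λ, cos φ sin λ, sin φ).
The central angle between the endpoints is δ = arccos(p₁·p₂) ≈ 1.571 rad (90.0°).
Interpolate at f = 0.73 with slerp weights a = sin((1−f)δ)/sin δ ≈ 0.412, b = sin(fδ)/sin δ ≈ 0.911.
p = a·p₁ + b·p₂ ≈ (0.967, -0.147, 0.206); φ = arcsin(p_z) ≈ 11.87°, λ = atan2(p_y, p_x) ≈ -8.64°.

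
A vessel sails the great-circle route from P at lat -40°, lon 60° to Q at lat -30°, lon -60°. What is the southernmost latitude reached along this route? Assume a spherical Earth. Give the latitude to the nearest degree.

The great circle lies in the plane with unit normal n̂ = (p₁ × p₂)/|p₁ × p₂|.
Here n̂_z ≈ -0.575; the vertex latitude is φ_max = arccos|n̂_z| ≈ 54.9°.
Check via Clairaut: cos φ_max = |cos φ₁| · sin C = cos(40.0°)·sin(131.4°) ≈ 0.575, again giving ≈ 54.9°.

≈ -55°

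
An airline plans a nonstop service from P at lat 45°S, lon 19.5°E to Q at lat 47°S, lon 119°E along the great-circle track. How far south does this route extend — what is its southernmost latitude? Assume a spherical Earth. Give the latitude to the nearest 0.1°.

The great circle lies in the plane with unit normal n̂ = (p₁ × p₂)/|p₁ × p₂|.
Here n̂_z ≈ +0.529; the vertex latitude is φ_max = arccos|n̂_z| ≈ 58.1°.
Check via Clairaut: cos φ_max = |cos φ₁| · sin C = cos(45.0°)·sin(131.6°) ≈ 0.529, again giving ≈ 58.1°.

≈ 58.1°S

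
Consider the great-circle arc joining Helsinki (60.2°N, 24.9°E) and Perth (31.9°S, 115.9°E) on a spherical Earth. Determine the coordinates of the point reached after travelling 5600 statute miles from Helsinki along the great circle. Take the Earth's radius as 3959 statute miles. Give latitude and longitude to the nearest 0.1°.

Write both endpoints as unit vectors p₁, p₂ with components (cos φ cos λ, cos φ sin λ, sin φ).
The central angle between the endpoints is δ = arccos(p₁·p₂) ≈ 2.055 rad (117.8°). The total great-circle distance is δ·R ≈ 2.055 × 3959 ≈ 8138 mi, so the target fraction is f = 5600/8138 ≈ 0.688.
Interpolate at f ≈ 0.688 with slerp weights a = sin((1−f)δ)/sin δ ≈ 0.676, b = sin(fδ)/sin δ ≈ 1.116.
p = a·p₁ + b·p₂ ≈ (-0.109, 0.994, -0.003); φ = arcsin(p_z) ≈ -0.20°, λ = atan2(p_y, p_x) ≈ 96.28°.

≈ 0.2°S, 96.3°E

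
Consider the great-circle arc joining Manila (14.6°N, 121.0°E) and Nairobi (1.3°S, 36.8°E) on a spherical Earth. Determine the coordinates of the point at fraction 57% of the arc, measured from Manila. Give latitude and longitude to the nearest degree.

Write both endpoints as unit vectors p₁, p₂ with components (cos φ cos λ, cos φ sin λ, sin φ).
The central angle between the endpoints is δ = arccos(p₁·p₂) ≈ 1.479 rad (84.7°).
Interpolate at f = 0.57 with slerp weights a = sin((1−f)δ)/sin δ ≈ 0.596, b = sin(fδ)/sin δ ≈ 0.750.
p = a·p₁ + b·p₂ ≈ (0.303, 0.944, 0.133); φ = arcsin(p_z) ≈ 7.66°, λ = atan2(p_y, p_x) ≈ 72.20°.

≈ 8°N, 72°E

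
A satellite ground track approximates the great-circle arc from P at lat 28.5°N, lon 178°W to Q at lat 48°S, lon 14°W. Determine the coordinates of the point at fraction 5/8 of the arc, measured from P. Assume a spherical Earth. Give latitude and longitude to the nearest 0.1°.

The haversine formula gives a central angle δ ≈ 2.739 rad (156.9°) between the endpoints.
Interpolate at f = 5/8 with slerp weights a = sin((1−f)δ)/sin δ ≈ 2.182, b = sin(fδ)/sin δ ≈ 2.524.
p = a·p₁ + b·p₂ ≈ (-0.277, -0.476, -0.835); φ = arcsin(p_z) ≈ -56.60°, λ = atan2(p_y, p_x) ≈ -120.24°.

≈ lat 56.6°S, lon 120.2°W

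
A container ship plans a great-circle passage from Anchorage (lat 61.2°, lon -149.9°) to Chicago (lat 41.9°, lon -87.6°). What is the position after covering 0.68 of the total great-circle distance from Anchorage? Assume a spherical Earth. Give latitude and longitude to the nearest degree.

Write both endpoints as unit vectors p₁, p₂ with components (cos φ cos λ, cos φ sin λ, sin φ).
The central angle between the endpoints is δ = arccos(p₁·p₂) ≈ 0.720 rad (41.2°).
Interpolate at f = 0.68 with slerp weights a = sin((1−f)δ)/sin δ ≈ 0.346, b = sin(fδ)/sin δ ≈ 0.713.
p = a·p₁ + b·p₂ ≈ (-0.122, -0.614, 0.780); φ = arcsin(p_z) ≈ 51.24°, λ = atan2(p_y, p_x) ≈ -101.25°.

≈ lat 51°, lon -101°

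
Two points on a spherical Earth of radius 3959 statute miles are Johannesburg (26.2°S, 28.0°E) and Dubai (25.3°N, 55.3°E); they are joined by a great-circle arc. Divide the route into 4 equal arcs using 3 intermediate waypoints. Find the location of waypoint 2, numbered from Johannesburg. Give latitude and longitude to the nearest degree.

Convert each endpoint to a unit vector on the sphere (x = cos φ cos λ, y = cos φ sin λ, z = sin φ).
The central angle between the endpoints is δ = arccos(p₁·p₂) ≈ 1.010 rad (57.8°).
Interpolate at f = 2/4 with slerp weights a = sin((1−f)δ)/sin δ ≈ 0.571, b = sin(fδ)/sin δ ≈ 0.571.
p = a·p₁ + b·p₂ ≈ (0.747, 0.665, -0.008); φ = arcsin(p_z) ≈ -0.46°, λ = atan2(p_y, p_x) ≈ 41.70°.

≈ 0°N, 42°E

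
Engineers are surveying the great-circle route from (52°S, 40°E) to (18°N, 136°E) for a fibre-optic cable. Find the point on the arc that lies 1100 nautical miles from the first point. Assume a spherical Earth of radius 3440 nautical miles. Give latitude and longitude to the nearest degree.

≈ (46°S, 67°E)

Write both endpoints as unit vectors p₁, p₂ with components (cos φ cos λ, cos φ sin λ, sin φ).
The central angle between the endpoints is δ = arccos(p₁·p₂) ≈ 1.880 rad (107.7°). The total great-circle distance is δ·R ≈ 1.880 × 3440 ≈ 6469 nmi, so the target fraction is f = 1100/6469 ≈ 0.170.
Interpolate at f ≈ 0.170 with slerp weights a = sin((1−f)δ)/sin δ ≈ 1.050, b = sin(fδ)/sin δ ≈ 0.330.
p = a·p₁ + b·p₂ ≈ (0.269, 0.634, -0.725); φ = arcsin(p_z) ≈ -46.50°, λ = atan2(p_y, p_x) ≈ 66.97°.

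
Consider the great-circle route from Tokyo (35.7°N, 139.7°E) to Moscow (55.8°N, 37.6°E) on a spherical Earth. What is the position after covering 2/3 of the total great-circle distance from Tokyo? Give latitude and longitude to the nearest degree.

Convert each endpoint to a unit vector on the sphere (x = cos φ cos λ, y = cos φ sin λ, z = sin φ).
The central angle between the endpoints is δ = arccos(p₁·p₂) ≈ 1.173 rad (67.2°).
Interpolate at f = 2/3 with slerp weights a = sin((1−f)δ)/sin δ ≈ 0.413, b = sin(fδ)/sin δ ≈ 0.764.
p = a·p₁ + b·p₂ ≈ (0.084, 0.479, 0.874); φ = arcsin(p_z) ≈ 60.87°, λ = atan2(p_y, p_x) ≈ 80.02°.

≈ 61°N, 80°E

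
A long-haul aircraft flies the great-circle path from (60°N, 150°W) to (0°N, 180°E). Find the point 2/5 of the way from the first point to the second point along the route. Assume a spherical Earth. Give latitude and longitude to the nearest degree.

Convert each endpoint to a unit vector on the sphere (x = cos φ cos λ, y = cos φ sin λ, z = sin φ).
The central angle between the endpoints is δ = arccos(p₁·p₂) ≈ 1.123 rad (64.3°).
Interpolate at f = 2/5 with slerp weights a = sin((1−f)δ)/sin δ ≈ 0.692, b = sin(fδ)/sin δ ≈ 0.482.
p = a·p₁ + b·p₂ ≈ (-0.781, -0.173, 0.599); φ = arcsin(p_z) ≈ 36.83°, λ = atan2(p_y, p_x) ≈ -167.51°.

≈ (37°N, 168°W)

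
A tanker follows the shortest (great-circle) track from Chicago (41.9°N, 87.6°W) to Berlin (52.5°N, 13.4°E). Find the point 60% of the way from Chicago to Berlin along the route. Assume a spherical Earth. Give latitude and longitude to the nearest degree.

≈ (60°N, 31°W)

Write both endpoints as unit vectors p₁, p₂ with components (cos φ cos λ, cos φ sin λ, sin φ).
The central angle between the endpoints is δ = arccos(p₁·p₂) ≈ 1.111 rad (63.7°).
Interpolate at f = 0.60 with slerp weights a = sin((1−f)δ)/sin δ ≈ 0.480, b = sin(fδ)/sin δ ≈ 0.690.
p = a·p₁ + b·p₂ ≈ (0.424, -0.259, 0.868); φ = arcsin(p_z) ≈ 60.21°, λ = atan2(p_y, p_x) ≈ -31.49°.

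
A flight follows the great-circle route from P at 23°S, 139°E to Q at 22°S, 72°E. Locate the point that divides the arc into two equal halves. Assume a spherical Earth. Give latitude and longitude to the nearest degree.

≈ 26°S, 105°E

Convert each endpoint to a unit vector on the sphere (x = cos φ cos λ, y = cos φ sin λ, z = sin φ).
The central angle between the endpoints is δ = arccos(p₁·p₂) ≈ 1.070 rad (61.3°).
Interpolate at f = 1/2 with slerp weights a = sin((1−f)δ)/sin δ ≈ 0.581, b = sin(fδ)/sin δ ≈ 0.581.
p = a·p₁ + b·p₂ ≈ (-0.237, 0.864, -0.445); φ = arcsin(p_z) ≈ -26.41°, λ = atan2(p_y, p_x) ≈ 105.36°.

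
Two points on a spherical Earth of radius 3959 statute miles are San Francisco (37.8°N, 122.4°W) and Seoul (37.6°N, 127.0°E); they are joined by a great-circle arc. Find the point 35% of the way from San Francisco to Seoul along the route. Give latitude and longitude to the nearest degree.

≈ 52°N, 158°W

From cos δ = sin φ₁ sin φ₂ + cos φ₁ cos φ₂ cos Δλ, the central angle is δ ≈ 1.416 rad (81.2°).
Interpolate at f = 0.35 with slerp weights a = sin((1−f)δ)/sin δ ≈ 0.806, b = sin(fδ)/sin δ ≈ 0.481.
p = a·p₁ + b·p₂ ≈ (-0.571, -0.233, 0.788); φ = arcsin(p_z) ≈ 51.95°, λ = atan2(p_y, p_x) ≈ -157.80°.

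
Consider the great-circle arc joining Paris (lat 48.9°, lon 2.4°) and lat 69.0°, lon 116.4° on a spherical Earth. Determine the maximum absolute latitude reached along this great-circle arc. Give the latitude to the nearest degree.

The great circle lies in the plane with unit normal n̂ = (p₁ × p₂)/|p₁ × p₂|.
Here n̂_z ≈ +0.271; the vertex latitude is φ_max = arccos|n̂_z| ≈ 74.3°.
Check via Clairaut: cos φ_max = |cos φ₁| · sin C = cos(48.9°)·sin(24.3°) ≈ 0.271, again giving ≈ 74.3°.

≈ 74°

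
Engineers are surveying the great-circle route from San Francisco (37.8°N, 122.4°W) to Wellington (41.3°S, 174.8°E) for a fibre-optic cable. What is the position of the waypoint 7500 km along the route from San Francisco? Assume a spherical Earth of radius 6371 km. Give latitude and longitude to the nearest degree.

Write both endpoints as unit vectors p₁, p₂ with components (cos φ cos λ, cos φ sin λ, sin φ).
The central angle between the endpoints is δ = arccos(p₁·p₂) ≈ 1.704 rad (97.7°). The total great-circle distance is δ·R ≈ 1.704 × 6371 ≈ 10859 km, so the target fraction is f = 7500/10859 ≈ 0.691.
Interpolate at f ≈ 0.691 with slerp weights a = sin((1−f)δ)/sin δ ≈ 0.508, b = sin(fδ)/sin δ ≈ 0.932.
p = a·p₁ + b·p₂ ≈ (-0.912, -0.275, -0.304); φ = arcsin(p_z) ≈ -17.69°, λ = atan2(p_y, p_x) ≈ -163.21°.

≈ 18°S, 163°W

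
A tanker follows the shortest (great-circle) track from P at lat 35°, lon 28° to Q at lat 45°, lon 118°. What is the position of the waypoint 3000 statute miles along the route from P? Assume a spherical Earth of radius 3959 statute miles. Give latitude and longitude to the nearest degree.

From cos δ = sin φ₁ sin φ₂ + cos φ₁ cos φ₂ cos Δλ, the central angle is δ ≈ 1.153 rad (66.1°). The total great-circle distance is δ·R ≈ 1.153 × 3959 ≈ 4565 mi, so the target fraction is f = 3000/4565 ≈ 0.657.
Interpolate at f ≈ 0.657 with slerp weights a = sin((1−f)δ)/sin δ ≈ 0.421, b = sin(fδ)/sin δ ≈ 0.752.
p = a·p₁ + b·p₂ ≈ (0.055, 0.632, 0.773); φ = arcsin(p_z) ≈ 50.66°, λ = atan2(p_y, p_x) ≈ 85.01°.

≈ lat 51°, lon 85°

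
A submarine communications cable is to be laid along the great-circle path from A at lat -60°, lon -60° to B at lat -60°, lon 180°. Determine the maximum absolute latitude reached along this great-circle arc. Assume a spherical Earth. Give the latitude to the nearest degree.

The great circle lies in the plane with unit normal n̂ = (p₁ × p₂)/|p₁ × p₂|.
Here n̂_z ≈ -0.277; the vertex latitude is φ_max = arccos|n̂_z| ≈ 73.9°.
Check via Clairaut: cos φ_max = |cos φ₁| · sin C = cos(60.0°)·sin(146.3°) ≈ 0.277, again giving ≈ 73.9°.

≈ -74°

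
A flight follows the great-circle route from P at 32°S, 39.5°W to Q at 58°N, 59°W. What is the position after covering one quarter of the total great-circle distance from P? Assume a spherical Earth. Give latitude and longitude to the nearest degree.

Convert each endpoint to a unit vector on the sphere (x = cos φ cos λ, y = cos φ sin λ, z = sin φ).
The central angle between the endpoints is δ = arccos(p₁·p₂) ≈ 1.597 rad (91.5°).
Interpolate at f = 1/4 with slerp weights a = sin((1−f)δ)/sin δ ≈ 0.931, b = sin(fδ)/sin δ ≈ 0.389.
p = a·p₁ + b·p₂ ≈ (0.716, -0.679, -0.164); φ = arcsin(p_z) ≈ -9.43°, λ = atan2(p_y, p_x) ≈ -43.50°.

≈ 9°S, 43°W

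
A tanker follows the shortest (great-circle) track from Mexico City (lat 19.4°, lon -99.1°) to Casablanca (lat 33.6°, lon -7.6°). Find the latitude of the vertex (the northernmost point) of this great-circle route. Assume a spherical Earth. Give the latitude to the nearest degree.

The great circle lies in the plane with unit normal n̂ = (p₁ × p₂)/|p₁ × p₂|.
Here n̂_z ≈ +0.796; the vertex latitude is φ_max = arccos|n̂_z| ≈ 37.2°.
Check via Clairaut: cos φ_max = |cos φ₁| · sin C = cos(19.4°)·sin(57.6°) ≈ 0.796, again giving ≈ 37.2°.

≈ 37°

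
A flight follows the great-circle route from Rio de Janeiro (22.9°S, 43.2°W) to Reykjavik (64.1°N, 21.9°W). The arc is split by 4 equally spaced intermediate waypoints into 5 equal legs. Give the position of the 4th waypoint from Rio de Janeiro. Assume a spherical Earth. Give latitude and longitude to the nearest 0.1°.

The haversine formula gives a central angle δ ≈ 1.546 rad (88.6°) between the endpoints.
Interpolate at f = 4/5 with slerp weights a = sin((1−f)δ)/sin δ ≈ 0.304, b = sin(fδ)/sin δ ≈ 0.945.
p = a·p₁ + b·p₂ ≈ (0.587, -0.346, 0.732); φ = arcsin(p_z) ≈ 47.03°, λ = atan2(p_y, p_x) ≈ -30.49°.

≈ 47.0°N, 30.5°W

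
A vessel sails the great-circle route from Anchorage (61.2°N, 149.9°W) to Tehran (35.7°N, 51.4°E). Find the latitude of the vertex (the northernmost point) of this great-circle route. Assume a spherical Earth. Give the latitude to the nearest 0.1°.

The great circle lies in the plane with unit normal n̂ = (p₁ × p₂)/|p₁ × p₂|.
Here n̂_z ≈ -0.144; the vertex latitude is φ_max = arccos|n̂_z| ≈ 81.7°.
Check via Clairaut: cos φ_max = |cos φ₁| · sin C = cos(61.2°)·sin(17.4°) ≈ 0.144, again giving ≈ 81.7°.

≈ 81.7°N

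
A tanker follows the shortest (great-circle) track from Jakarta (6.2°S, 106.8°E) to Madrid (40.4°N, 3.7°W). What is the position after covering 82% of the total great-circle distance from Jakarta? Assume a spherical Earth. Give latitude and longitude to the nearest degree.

Convert each endpoint to a unit vector on the sphere (x = cos φ cos λ, y = cos φ sin λ, z = sin φ).
The central angle between the endpoints is δ = arccos(p₁·p₂) ≈ 1.913 rad (109.6°).
Interpolate at f = 0.82 with slerp weights a = sin((1−f)δ)/sin δ ≈ 0.358, b = sin(fδ)/sin δ ≈ 1.061.
p = a·p₁ + b·p₂ ≈ (0.704, 0.289, 0.649); φ = arcsin(p_z) ≈ 40.48°, λ = atan2(p_y, p_x) ≈ 22.31°.

≈ (40°N, 22°E)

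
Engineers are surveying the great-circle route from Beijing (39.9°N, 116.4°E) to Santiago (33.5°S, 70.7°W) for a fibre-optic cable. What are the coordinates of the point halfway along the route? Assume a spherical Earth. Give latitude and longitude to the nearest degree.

≈ (37°N, 123°W)

Convert each endpoint to a unit vector on the sphere (x = cos φ cos λ, y = cos φ sin λ, z = sin φ).
The central angle between the endpoints is δ = arccos(p₁·p₂) ≈ 2.992 rad (171.4°).
Interpolate at f = 1/2 with slerp weights a = sin((1−f)δ)/sin δ ≈ 6.700, b = sin(fδ)/sin δ ≈ 6.700.
p = a·p₁ + b·p₂ ≈ (-0.439, -0.669, 0.600); φ = arcsin(p_z) ≈ 36.85°, λ = atan2(p_y, p_x) ≈ -123.26°.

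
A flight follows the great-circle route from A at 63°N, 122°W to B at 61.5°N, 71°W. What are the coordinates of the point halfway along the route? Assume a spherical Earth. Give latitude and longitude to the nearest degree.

≈ 65°N, 96°W

Write both endpoints as unit vectors p₁, p₂ with components (cos φ cos λ, cos φ sin λ, sin φ).
The central angle between the endpoints is δ = arccos(p₁·p₂) ≈ 0.404 rad (23.2°).
Interpolate at f = 1/2 with slerp weights a = sin((1−f)δ)/sin δ ≈ 0.510, b = sin(fδ)/sin δ ≈ 0.510.
p = a·p₁ + b·p₂ ≈ (-0.044, -0.427, 0.903); φ = arcsin(p_z) ≈ 64.60°, λ = atan2(p_y, p_x) ≈ -95.82°.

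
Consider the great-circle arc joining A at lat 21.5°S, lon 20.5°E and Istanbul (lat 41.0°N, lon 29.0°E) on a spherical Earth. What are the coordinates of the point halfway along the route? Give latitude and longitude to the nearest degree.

≈ lat 10°N, lon 24°E

From cos δ = sin φ₁ sin φ₂ + cos φ₁ cos φ₂ cos Δλ, the central angle is δ ≈ 1.100 rad (63.0°).
Interpolate at f = 1/2 with slerp weights a = sin((1−f)δ)/sin δ ≈ 0.586, b = sin(fδ)/sin δ ≈ 0.586.
p = a·p₁ + b·p₂ ≈ (0.898, 0.406, 0.170); φ = arcsin(p_z) ≈ 9.78°, λ = atan2(p_y, p_x) ≈ 24.31°.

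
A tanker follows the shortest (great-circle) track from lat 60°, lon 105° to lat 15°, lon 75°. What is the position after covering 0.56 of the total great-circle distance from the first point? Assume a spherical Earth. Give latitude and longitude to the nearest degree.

Convert each endpoint to a unit vector on the sphere (x = cos φ cos λ, y = cos φ sin λ, z = sin φ).
The central angle between the endpoints is δ = arccos(p₁·p₂) ≈ 0.873 rad (50.0°).
Interpolate at f = 0.56 with slerp weights a = sin((1−f)δ)/sin δ ≈ 0.489, b = sin(fδ)/sin δ ≈ 0.613.
p = a·p₁ + b·p₂ ≈ (0.090, 0.808, 0.582); φ = arcsin(p_z) ≈ 35.60°, λ = atan2(p_y, p_x) ≈ 83.65°.

≈ lat 36°, lon 84°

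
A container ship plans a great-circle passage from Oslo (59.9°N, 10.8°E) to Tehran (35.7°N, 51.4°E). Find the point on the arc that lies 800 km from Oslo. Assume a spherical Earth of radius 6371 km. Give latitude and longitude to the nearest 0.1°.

From cos δ = sin φ₁ sin φ₂ + cos φ₁ cos φ₂ cos Δλ, the central angle is δ ≈ 0.620 rad (35.5°). The total great-circle distance is δ·R ≈ 0.620 × 6371 ≈ 3948 km, so the target fraction is f = 800/3948 ≈ 0.203.
Interpolate at f ≈ 0.203 with slerp weights a = sin((1−f)δ)/sin δ ≈ 0.817, b = sin(fδ)/sin δ ≈ 0.216.
p = a·p₁ + b·p₂ ≈ (0.512, 0.214, 0.832); φ = arcsin(p_z) ≈ 56.34°, λ = atan2(p_y, p_x) ≈ 22.66°.

≈ 56.3°N, 22.7°E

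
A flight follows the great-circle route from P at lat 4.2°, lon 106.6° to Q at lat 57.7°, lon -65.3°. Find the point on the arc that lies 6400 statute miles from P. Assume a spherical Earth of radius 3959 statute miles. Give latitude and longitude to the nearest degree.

From cos δ = sin φ₁ sin φ₂ + cos φ₁ cos φ₂ cos Δλ, the central angle is δ ≈ 2.055 rad (117.8°). The total great-circle distance is δ·R ≈ 2.055 × 3959 ≈ 8137 mi, so the target fraction is f = 6400/8137 ≈ 0.787.
Interpolate at f ≈ 0.787 with slerp weights a = sin((1−f)δ)/sin δ ≈ 0.480, b = sin(fδ)/sin δ ≈ 1.129.
p = a·p₁ + b·p₂ ≈ (0.115, -0.089, 0.989); φ = arcsin(p_z) ≈ 81.61°, λ = atan2(p_y, p_x) ≈ -37.76°.

≈ lat 82°, lon -38°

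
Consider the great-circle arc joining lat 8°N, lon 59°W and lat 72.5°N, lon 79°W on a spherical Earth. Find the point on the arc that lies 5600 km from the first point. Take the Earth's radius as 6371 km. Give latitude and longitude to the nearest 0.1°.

Write both endpoints as unit vectors p₁, p₂ with components (cos φ cos λ, cos φ sin λ, sin φ).
The central angle between the endpoints is δ = arccos(p₁·p₂) ≈ 1.146 rad (65.6°). The total great-circle distance is δ·R ≈ 1.146 × 6371 ≈ 7298 km, so the target fraction is f = 5600/7298 ≈ 0.767.
Interpolate at f ≈ 0.767 with slerp weights a = sin((1−f)δ)/sin δ ≈ 0.289, b = sin(fδ)/sin δ ≈ 0.845.
p = a·p₁ + b·p₂ ≈ (0.196, -0.495, 0.847); φ = arcsin(p_z) ≈ 57.83°, λ = atan2(p_y, p_x) ≈ -68.40°.

≈ lat 57.8°N, lon 68.4°W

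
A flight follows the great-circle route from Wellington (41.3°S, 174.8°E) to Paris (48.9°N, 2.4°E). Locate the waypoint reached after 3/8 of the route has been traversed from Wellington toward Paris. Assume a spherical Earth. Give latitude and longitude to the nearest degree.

≈ 16°N, 145°E

Write both endpoints as unit vectors p₁, p₂ with components (cos φ cos λ, cos φ sin λ, sin φ).
The central angle between the endpoints is δ = arccos(p₁·p₂) ≈ 2.979 rad (170.7°).
Interpolate at f = 3/8 with slerp weights a = sin((1−f)δ)/sin δ ≈ 5.932, b = sin(fδ)/sin δ ≈ 5.567.
p = a·p₁ + b·p₂ ≈ (-0.782, 0.557, 0.280); φ = arcsin(p_z) ≈ 16.25°, λ = atan2(p_y, p_x) ≈ 144.52°.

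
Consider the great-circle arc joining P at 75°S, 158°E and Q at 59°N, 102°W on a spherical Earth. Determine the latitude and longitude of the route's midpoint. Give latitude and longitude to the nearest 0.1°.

Write both endpoints as unit vectors p₁, p₂ with components (cos φ cos λ, cos φ sin λ, sin φ).
The central angle between the endpoints is δ = arccos(p₁·p₂) ≈ 2.589 rad (148.3°).
Interpolate at f = 1/2 with slerp weights a = sin((1−f)δ)/sin δ ≈ 1.833, b = sin(fδ)/sin δ ≈ 1.833.
p = a·p₁ + b·p₂ ≈ (-0.636, -0.746, -0.199); φ = arcsin(p_z) ≈ -11.50°, λ = atan2(p_y, p_x) ≈ -130.47°.

≈ 11.5°S, 130.5°W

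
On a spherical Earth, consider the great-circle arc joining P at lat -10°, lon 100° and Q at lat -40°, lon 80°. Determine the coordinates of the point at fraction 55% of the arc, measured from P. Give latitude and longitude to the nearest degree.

≈ lat -27°, lon 90°

Write both endpoints as unit vectors p₁, p₂ with components (cos φ cos λ, cos φ sin λ, sin φ).
The central angle between the endpoints is δ = arccos(p₁·p₂) ≈ 0.608 rad (34.9°).
Interpolate at f = 0.55 with slerp weights a = sin((1−f)δ)/sin δ ≈ 0.473, b = sin(fδ)/sin δ ≈ 0.575.
p = a·p₁ + b·p₂ ≈ (-0.004, 0.892, -0.451); φ = arcsin(p_z) ≈ -26.84°, λ = atan2(p_y, p_x) ≈ 90.29°.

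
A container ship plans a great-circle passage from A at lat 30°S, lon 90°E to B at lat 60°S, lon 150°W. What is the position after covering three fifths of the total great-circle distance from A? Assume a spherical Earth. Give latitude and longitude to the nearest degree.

Write both endpoints as unit vectors p₁, p₂ with components (cos φ cos λ, cos φ sin λ, sin φ).
The central angle between the endpoints is δ = arccos(p₁·p₂) ≈ 1.353 rad (77.5°).
Interpolate at f = 3/5 with slerp weights a = sin((1−f)δ)/sin δ ≈ 0.528, b = sin(fδ)/sin δ ≈ 0.743.
p = a·p₁ + b·p₂ ≈ (-0.322, 0.271, -0.907); φ = arcsin(p_z) ≈ -65.12°, λ = atan2(p_y, p_x) ≈ 139.88°.

≈ lat 65°S, lon 140°E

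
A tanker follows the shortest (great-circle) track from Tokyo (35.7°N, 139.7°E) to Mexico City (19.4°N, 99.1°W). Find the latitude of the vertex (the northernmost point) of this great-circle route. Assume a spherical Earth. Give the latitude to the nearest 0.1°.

≈ 48.0°N

The great circle lies in the plane with unit normal n̂ = (p₁ × p₂)/|p₁ × p₂|.
Here n̂_z ≈ +0.669; the vertex latitude is φ_max = arccos|n̂_z| ≈ 48.0°.
Check via Clairaut: cos φ_max = |cos φ₁| · sin C = cos(35.7°)·sin(55.5°) ≈ 0.669, again giving ≈ 48.0°.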